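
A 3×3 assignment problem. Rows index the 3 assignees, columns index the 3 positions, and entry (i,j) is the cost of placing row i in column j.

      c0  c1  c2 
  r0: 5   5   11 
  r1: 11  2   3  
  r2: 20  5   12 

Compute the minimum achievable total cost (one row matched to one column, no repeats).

Minimum assignment cost: 13

optimal assignment: row0→col0 (cost 5), row1→col2 (cost 3), row2→col1 (cost 5)
total = 5 + 3 + 5 = 13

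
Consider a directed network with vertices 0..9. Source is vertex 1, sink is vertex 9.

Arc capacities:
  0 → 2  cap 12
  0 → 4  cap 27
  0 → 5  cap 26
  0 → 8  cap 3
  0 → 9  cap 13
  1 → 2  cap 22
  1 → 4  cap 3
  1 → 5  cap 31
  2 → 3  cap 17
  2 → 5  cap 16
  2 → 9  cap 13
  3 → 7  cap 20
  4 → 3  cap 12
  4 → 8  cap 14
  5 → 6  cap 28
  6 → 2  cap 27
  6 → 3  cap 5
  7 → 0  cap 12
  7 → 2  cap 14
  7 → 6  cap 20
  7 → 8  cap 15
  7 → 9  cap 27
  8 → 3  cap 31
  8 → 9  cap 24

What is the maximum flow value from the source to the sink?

augment #1: 1→2→9 bottleneck 13, total now 13
augment #2: 1→4→8→9 bottleneck 3, total now 16
augment #3: 1→2→3→7→9 bottleneck 9, total now 25
augment #4: 1→5→6→3→7→9 bottleneck 5, total now 30
augment #5: 1→5→6→2→3→7→9 bottleneck 6, total now 36

Maximum flow value: 36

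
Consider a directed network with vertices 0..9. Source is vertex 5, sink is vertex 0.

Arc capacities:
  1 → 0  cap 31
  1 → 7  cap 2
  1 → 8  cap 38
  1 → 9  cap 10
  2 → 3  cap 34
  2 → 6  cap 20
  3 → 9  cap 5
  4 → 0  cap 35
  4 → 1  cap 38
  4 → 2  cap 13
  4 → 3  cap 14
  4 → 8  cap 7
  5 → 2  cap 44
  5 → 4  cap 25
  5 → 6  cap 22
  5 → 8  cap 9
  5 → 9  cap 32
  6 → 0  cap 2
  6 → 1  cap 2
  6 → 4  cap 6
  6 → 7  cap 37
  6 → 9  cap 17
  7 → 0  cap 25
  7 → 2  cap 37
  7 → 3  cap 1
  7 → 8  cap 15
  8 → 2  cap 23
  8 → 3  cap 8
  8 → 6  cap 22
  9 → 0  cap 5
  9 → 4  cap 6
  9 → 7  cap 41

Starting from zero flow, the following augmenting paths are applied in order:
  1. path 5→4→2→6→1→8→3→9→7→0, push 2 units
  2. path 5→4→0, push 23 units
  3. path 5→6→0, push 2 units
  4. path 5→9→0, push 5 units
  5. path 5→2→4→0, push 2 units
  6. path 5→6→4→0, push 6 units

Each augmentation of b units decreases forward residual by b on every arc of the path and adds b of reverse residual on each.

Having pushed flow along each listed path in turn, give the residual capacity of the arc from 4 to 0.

Residual capacity of (4,0): 4

after path 1 (5→4→2→6→1→8→3→9→7→0, push 2): res(4,0)=35
after path 2 (5→4→0, push 23): res(4,0)=12
after path 3 (5→6→0, push 2): res(4,0)=12
after path 4 (5→9→0, push 5): res(4,0)=12
after path 5 (5→2→4→0, push 2): res(4,0)=10
after path 6 (5→6→4→0, push 6): res(4,0)=4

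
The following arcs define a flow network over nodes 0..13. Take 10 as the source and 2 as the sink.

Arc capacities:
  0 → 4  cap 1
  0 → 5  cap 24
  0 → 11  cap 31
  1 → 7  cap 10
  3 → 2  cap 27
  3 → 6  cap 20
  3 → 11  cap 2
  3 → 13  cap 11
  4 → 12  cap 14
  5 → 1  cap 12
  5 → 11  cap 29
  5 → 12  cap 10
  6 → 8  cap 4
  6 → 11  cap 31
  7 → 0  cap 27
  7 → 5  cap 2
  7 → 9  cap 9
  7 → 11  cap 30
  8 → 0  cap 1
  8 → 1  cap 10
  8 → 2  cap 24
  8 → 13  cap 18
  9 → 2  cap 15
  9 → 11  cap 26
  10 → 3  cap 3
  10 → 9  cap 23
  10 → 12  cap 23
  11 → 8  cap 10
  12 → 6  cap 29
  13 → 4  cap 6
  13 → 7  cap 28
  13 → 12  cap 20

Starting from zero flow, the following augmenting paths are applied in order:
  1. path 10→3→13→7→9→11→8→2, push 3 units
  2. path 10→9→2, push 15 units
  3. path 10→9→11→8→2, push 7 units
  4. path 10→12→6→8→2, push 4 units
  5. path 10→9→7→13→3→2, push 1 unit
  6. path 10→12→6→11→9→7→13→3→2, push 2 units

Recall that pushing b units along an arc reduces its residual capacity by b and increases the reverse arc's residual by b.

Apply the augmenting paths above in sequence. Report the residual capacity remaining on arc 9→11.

Residual capacity of (9,11): 18

after path 1 (10→3→13→7→9→11→8→2, push 3): res(9,11)=23
after path 2 (10→9→2, push 15): res(9,11)=23
after path 3 (10→9→11→8→2, push 7): res(9,11)=16
after path 4 (10→12→6→8→2, push 4): res(9,11)=16
after path 5 (10→9→7→13→3→2, push 1): res(9,11)=16
after path 6 (10→12→6→11→9→7→13→3→2, push 2): res(9,11)=18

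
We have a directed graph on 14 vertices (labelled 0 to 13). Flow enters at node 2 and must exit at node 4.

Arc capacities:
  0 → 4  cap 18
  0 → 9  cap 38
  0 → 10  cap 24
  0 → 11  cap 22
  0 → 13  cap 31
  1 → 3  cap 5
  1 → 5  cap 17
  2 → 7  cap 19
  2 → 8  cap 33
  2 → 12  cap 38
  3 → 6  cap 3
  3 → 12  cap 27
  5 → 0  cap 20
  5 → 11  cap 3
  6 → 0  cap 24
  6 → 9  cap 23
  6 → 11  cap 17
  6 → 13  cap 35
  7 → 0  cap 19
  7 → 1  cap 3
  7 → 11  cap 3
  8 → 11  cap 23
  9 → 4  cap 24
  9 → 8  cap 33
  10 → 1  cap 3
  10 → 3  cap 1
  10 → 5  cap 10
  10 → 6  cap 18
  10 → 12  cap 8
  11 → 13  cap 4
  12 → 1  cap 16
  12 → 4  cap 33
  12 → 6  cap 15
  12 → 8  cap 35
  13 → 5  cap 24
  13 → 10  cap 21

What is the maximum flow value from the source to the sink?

Maximum flow value: 61

augment #1: 2→12→4 bottleneck 33, total now 33
augment #2: 2→7→0→4 bottleneck 18, total now 51
augment #3: 2→7→0→9→4 bottleneck 1, total now 52
augment #4: 2→12→6→9→4 bottleneck 5, total now 57
augment #5: 2→8→11→13→5→0→9→4 bottleneck 4, total now 61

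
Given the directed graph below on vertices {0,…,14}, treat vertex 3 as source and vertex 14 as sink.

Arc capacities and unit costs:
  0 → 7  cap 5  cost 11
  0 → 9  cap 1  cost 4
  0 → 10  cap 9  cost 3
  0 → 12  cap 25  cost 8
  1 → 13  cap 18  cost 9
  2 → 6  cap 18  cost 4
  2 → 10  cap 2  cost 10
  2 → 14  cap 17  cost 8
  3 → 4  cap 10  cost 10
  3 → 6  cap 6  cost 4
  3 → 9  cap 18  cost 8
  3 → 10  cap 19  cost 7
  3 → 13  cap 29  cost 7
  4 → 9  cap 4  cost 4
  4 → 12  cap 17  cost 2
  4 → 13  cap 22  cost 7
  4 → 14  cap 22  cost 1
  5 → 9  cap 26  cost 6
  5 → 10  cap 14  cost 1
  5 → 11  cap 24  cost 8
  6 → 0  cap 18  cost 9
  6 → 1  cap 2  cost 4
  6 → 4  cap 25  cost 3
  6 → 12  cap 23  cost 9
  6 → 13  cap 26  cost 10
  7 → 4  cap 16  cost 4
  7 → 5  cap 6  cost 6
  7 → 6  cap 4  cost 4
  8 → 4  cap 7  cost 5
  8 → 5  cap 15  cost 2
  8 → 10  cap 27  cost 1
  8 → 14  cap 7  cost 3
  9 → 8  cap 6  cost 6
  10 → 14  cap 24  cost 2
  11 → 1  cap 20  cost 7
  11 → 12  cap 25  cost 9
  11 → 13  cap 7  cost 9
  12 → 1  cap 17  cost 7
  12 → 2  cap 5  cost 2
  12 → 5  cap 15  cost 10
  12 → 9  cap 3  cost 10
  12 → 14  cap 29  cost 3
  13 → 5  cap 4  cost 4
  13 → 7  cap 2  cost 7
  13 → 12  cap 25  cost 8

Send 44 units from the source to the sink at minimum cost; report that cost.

shortest-cost path #1: 3→6→4→14 push 6 @ unit cost 8 (adds 48)
shortest-cost path #2: 3→10→14 push 19 @ unit cost 9 (adds 171)
shortest-cost path #3: 3→4→14 push 10 @ unit cost 11 (adds 110)
shortest-cost path #4: 3→13→5→10→14 push 4 @ unit cost 14 (adds 56)
shortest-cost path #5: 3→9→8→14 push 5 @ unit cost 17 (adds 85)
total cost = 470

Minimum cost for 44 units: 470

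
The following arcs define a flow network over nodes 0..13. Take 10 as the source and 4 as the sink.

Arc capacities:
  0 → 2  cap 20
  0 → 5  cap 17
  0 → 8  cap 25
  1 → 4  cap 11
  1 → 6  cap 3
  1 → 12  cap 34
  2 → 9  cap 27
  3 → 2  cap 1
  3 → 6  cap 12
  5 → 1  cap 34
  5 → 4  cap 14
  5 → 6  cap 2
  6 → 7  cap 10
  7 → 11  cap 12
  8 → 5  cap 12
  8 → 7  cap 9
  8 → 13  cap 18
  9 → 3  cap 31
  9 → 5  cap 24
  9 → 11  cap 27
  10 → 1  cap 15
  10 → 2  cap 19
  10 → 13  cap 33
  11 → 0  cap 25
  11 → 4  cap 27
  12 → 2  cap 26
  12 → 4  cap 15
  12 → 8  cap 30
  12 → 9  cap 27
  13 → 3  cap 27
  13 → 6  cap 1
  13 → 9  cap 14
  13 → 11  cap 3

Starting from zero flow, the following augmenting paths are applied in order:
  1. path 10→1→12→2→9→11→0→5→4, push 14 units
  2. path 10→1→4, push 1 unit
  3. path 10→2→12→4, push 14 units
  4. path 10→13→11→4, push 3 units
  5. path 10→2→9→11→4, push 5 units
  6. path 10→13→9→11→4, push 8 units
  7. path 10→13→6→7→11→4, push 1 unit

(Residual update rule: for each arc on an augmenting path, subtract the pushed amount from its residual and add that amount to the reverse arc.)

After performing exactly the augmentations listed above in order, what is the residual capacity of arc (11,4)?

after path 1 (10→1→12→2→9→11→0→5→4, push 14): res(11,4)=27
after path 2 (10→1→4, push 1): res(11,4)=27
after path 3 (10→2→12→4, push 14): res(11,4)=27
after path 4 (10→13→11→4, push 3): res(11,4)=24
after path 5 (10→2→9→11→4, push 5): res(11,4)=19
after path 6 (10→13→9→11→4, push 8): res(11,4)=11
after path 7 (10→13→6→7→11→4, push 1): res(11,4)=10

Residual capacity of (11,4): 10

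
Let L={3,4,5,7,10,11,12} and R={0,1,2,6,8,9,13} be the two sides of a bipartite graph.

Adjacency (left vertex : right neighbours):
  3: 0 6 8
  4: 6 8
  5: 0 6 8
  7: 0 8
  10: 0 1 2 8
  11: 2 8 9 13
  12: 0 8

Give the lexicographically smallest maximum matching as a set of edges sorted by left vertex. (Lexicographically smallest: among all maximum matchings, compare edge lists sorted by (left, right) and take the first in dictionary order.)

Lex-smallest maximum matching: {(3,0), (4,6), (5,8), (10,1), (11,2)}

|M| = 5 (so the lex-smallest maximum matching has 5 edges)
process left vertices in ascending order; for each, take the smallest-labelled available neighbour that still permits 5 edges overall, or leave it unmatched if none does
lex-smallest matching: {3-0, 4-6, 5-8, 10-1, 11-2}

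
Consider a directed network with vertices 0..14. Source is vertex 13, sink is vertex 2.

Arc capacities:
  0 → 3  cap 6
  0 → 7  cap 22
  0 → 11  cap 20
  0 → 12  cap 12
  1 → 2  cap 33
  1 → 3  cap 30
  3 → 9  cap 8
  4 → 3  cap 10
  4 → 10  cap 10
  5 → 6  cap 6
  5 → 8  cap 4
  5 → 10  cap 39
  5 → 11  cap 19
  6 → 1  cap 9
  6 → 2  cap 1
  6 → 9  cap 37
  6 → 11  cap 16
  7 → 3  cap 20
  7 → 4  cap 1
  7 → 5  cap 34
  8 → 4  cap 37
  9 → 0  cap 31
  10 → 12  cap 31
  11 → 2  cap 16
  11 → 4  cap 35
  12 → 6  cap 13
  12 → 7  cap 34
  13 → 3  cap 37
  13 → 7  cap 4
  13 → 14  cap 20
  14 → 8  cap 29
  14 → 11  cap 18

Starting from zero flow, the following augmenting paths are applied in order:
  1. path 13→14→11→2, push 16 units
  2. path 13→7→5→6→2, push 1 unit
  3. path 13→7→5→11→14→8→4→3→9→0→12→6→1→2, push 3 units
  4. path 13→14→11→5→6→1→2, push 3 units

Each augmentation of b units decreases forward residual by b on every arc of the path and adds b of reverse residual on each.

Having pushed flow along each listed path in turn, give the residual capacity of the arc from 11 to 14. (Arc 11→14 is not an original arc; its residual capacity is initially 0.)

Residual capacity of (11,14): 16

after path 1 (13→14→11→2, push 16): res(11,14)=16
after path 2 (13→7→5→6→2, push 1): res(11,14)=16
after path 3 (13→7→5→11→14→8→4→3→9→0→12→6→1→2, push 3): res(11,14)=13
after path 4 (13→14→11→5→6→1→2, push 3): res(11,14)=16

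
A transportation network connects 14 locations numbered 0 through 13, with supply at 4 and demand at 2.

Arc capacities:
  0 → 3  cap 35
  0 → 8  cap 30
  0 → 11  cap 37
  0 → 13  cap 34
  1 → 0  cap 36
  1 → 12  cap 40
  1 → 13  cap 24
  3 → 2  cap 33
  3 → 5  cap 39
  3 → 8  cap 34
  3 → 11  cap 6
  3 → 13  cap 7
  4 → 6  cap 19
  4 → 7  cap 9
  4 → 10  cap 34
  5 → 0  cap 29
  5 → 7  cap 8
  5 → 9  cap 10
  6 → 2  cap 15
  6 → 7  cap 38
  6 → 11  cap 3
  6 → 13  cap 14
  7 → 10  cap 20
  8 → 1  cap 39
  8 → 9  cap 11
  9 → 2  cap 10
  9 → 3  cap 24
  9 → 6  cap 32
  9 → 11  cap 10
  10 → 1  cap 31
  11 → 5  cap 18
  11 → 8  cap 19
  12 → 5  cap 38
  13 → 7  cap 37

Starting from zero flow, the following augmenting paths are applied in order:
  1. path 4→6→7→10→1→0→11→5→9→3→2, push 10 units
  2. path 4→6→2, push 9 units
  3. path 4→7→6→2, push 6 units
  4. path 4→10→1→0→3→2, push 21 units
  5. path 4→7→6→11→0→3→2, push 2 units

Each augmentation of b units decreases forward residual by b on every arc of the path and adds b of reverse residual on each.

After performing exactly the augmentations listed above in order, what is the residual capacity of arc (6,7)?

Residual capacity of (6,7): 36

after path 1 (4→6→7→10→1→0→11→5→9→3→2, push 10): res(6,7)=28
after path 2 (4→6→2, push 9): res(6,7)=28
after path 3 (4→7→6→2, push 6): res(6,7)=34
after path 4 (4→10→1→0→3→2, push 21): res(6,7)=34
after path 5 (4→7→6→11→0→3→2, push 2): res(6,7)=36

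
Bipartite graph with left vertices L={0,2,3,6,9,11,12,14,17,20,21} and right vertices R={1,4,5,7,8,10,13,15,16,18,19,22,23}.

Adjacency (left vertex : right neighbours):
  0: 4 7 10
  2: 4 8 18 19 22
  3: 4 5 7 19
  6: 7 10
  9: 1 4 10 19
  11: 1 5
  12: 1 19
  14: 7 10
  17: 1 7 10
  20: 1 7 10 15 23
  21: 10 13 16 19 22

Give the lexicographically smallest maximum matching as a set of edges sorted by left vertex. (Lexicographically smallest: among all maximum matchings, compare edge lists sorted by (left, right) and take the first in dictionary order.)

|M| = 9 (so the lex-smallest maximum matching has 9 edges)
process left vertices in ascending order; for each, take the smallest-labelled available neighbour that still permits 9 edges overall, or leave it unmatched if none does
lex-smallest matching: {0-4, 2-8, 3-5, 6-7, 9-1, 12-19, 14-10, 20-15, 21-13}

Lex-smallest maximum matching: {(0,4), (2,8), (3,5), (6,7), (9,1), (12,19), (14,10), (20,15), (21,13)}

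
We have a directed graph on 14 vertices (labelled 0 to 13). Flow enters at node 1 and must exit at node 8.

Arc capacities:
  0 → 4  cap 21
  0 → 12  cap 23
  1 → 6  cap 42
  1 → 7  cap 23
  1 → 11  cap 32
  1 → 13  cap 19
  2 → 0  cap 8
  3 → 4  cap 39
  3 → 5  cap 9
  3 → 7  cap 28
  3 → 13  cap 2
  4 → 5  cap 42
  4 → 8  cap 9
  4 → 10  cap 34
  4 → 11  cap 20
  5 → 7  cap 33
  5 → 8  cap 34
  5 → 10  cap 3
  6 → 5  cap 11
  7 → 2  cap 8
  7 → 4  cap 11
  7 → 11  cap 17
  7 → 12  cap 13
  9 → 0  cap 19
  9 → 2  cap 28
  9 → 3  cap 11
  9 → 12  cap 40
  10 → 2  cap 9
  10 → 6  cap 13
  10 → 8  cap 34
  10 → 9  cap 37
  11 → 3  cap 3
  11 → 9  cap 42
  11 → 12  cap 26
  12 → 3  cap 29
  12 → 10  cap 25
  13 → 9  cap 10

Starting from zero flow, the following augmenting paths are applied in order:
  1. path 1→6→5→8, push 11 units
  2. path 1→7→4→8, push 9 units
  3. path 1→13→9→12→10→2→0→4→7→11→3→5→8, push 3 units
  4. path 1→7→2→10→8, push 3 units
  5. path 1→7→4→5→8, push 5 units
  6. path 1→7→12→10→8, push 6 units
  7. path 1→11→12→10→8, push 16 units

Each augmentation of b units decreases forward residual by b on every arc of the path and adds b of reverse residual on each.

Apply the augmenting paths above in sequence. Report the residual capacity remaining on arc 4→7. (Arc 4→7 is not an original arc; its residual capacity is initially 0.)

Residual capacity of (4,7): 11

after path 1 (1→6→5→8, push 11): res(4,7)=0
after path 2 (1→7→4→8, push 9): res(4,7)=9
after path 3 (1→13→9→12→10→2→0→4→7→11→3→5→8, push 3): res(4,7)=6
after path 4 (1→7→2→10→8, push 3): res(4,7)=6
after path 5 (1→7→4→5→8, push 5): res(4,7)=11
after path 6 (1→7→12→10→8, push 6): res(4,7)=11
after path 7 (1→11→12→10→8, push 16): res(4,7)=11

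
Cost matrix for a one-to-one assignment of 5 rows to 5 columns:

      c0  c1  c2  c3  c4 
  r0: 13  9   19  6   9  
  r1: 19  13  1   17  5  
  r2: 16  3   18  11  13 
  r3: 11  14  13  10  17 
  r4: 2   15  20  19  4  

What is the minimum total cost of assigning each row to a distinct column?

one of 2 optimal assignments: row0→col3 (cost 6), row1→col2 (cost 1), row2→col1 (cost 3), row3→col0 (cost 11), row4→col4 (cost 4)
total = 6 + 1 + 3 + 11 + 4 = 25

Minimum assignment cost: 25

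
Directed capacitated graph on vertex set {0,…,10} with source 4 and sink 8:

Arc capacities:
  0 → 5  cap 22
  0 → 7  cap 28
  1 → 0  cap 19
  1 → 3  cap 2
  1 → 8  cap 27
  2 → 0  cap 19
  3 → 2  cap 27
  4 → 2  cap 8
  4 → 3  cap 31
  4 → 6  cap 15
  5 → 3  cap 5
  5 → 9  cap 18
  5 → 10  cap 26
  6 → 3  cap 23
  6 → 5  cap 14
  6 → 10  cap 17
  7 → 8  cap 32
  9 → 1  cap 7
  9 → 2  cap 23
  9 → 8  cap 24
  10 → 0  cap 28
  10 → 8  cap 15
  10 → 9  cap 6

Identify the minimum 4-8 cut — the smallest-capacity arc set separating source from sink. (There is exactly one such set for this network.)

Min-cut arcs: {(2,0), (4,6)} (total capacity 34)

augment #1: 4→6→10→8 push 15
augment #2: 4→2→0→7→8 push 8
augment #3: 4→3→2→0→7→8 push 11
max flow = 34; residual-reachable set from 4 gives S-side
cut edges (S→T): {(2,0), (4,6)} total cap 34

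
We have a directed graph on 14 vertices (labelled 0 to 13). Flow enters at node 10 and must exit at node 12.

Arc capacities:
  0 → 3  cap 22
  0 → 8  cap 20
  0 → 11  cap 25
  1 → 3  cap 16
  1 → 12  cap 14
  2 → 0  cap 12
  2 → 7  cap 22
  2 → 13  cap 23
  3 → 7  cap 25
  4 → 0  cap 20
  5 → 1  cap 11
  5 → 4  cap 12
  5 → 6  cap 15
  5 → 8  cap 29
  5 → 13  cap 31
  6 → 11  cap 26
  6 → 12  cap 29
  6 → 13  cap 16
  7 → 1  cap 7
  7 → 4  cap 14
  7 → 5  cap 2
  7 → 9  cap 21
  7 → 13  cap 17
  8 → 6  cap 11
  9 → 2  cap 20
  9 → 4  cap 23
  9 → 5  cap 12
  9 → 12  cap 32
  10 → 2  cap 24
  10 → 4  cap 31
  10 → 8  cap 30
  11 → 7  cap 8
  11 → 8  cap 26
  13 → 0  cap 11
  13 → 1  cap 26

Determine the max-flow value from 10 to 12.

Maximum flow value: 48

augment #1: 10→8→6→12 bottleneck 11, total now 11
augment #2: 10→2→7→1→12 bottleneck 7, total now 18
augment #3: 10→2→7→9→12 bottleneck 15, total now 33
augment #4: 10→2→13→1→12 bottleneck 2, total now 35
augment #5: 10→4→0→3→7→9→12 bottleneck 6, total now 41
augment #6: 10→4→0→3→7→5→1→12 bottleneck 2, total now 43
augment #7: 10→4→0→3→7→13→1→12 bottleneck 3, total now 46
augment #8: 10→4→0→3→7→13→1→5→6→12 bottleneck 2, total now 48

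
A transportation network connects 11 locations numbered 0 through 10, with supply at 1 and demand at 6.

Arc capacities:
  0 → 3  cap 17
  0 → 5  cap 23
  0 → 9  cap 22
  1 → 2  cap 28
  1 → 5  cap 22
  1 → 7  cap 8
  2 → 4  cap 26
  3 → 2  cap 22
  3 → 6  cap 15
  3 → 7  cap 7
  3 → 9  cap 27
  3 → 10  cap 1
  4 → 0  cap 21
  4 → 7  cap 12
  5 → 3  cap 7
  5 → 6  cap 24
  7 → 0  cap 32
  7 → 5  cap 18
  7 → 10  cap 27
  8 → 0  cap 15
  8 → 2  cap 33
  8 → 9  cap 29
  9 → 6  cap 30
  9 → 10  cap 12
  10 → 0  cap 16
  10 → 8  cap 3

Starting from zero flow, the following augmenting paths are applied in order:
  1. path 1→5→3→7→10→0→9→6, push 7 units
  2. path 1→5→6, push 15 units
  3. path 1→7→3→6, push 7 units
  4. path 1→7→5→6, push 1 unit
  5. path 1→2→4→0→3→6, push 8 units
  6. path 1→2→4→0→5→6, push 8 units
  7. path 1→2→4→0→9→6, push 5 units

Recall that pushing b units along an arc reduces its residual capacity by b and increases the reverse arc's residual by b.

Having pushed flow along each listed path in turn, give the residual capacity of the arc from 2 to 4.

after path 1 (1→5→3→7→10→0→9→6, push 7): res(2,4)=26
after path 2 (1→5→6, push 15): res(2,4)=26
after path 3 (1→7→3→6, push 7): res(2,4)=26
after path 4 (1→7→5→6, push 1): res(2,4)=26
after path 5 (1→2→4→0→3→6, push 8): res(2,4)=18
after path 6 (1→2→4→0→5→6, push 8): res(2,4)=10
after path 7 (1→2→4→0→9→6, push 5): res(2,4)=5

Residual capacity of (2,4): 5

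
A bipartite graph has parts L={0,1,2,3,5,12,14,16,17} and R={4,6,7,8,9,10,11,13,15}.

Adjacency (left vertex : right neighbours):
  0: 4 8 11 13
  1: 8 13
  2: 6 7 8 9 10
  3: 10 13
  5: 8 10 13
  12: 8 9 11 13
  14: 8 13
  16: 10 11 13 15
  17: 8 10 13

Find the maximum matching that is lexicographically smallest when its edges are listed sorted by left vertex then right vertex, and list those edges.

Lex-smallest maximum matching: {(0,4), (1,8), (2,6), (3,10), (5,13), (12,9), (16,11)}

|M| = 7 (so the lex-smallest maximum matching has 7 edges)
process left vertices in ascending order; for each, take the smallest-labelled available neighbour that still permits 7 edges overall, or leave it unmatched if none does
lex-smallest matching: {0-4, 1-8, 2-6, 3-10, 5-13, 12-9, 16-11}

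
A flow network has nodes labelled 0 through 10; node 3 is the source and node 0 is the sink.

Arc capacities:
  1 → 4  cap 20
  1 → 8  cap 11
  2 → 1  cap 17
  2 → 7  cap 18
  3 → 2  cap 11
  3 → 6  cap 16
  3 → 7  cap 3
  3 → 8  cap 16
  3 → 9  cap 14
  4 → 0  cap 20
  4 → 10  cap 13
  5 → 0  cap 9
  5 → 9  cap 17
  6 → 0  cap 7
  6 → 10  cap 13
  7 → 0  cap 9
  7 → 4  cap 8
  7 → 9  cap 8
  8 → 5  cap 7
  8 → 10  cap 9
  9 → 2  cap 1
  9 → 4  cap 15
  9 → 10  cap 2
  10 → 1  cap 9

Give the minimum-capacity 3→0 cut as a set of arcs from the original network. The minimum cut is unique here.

Min-cut arcs: {(4,0), (6,0), (7,0), (8,5)} (total capacity 43)

augment #1: 3→6→0 push 7
augment #2: 3→7→0 push 3
augment #3: 3→2→7→0 push 6
augment #4: 3→8→5→0 push 7
augment #5: 3→9→4→0 push 14
augment #6: 3→2→1→4→0 push 5
augment #7: 3→6→10→1→4→0 push 1
max flow = 43; residual-reachable set from 3 gives S-side
cut edges (S→T): {(4,0), (6,0), (7,0), (8,5)} total cap 43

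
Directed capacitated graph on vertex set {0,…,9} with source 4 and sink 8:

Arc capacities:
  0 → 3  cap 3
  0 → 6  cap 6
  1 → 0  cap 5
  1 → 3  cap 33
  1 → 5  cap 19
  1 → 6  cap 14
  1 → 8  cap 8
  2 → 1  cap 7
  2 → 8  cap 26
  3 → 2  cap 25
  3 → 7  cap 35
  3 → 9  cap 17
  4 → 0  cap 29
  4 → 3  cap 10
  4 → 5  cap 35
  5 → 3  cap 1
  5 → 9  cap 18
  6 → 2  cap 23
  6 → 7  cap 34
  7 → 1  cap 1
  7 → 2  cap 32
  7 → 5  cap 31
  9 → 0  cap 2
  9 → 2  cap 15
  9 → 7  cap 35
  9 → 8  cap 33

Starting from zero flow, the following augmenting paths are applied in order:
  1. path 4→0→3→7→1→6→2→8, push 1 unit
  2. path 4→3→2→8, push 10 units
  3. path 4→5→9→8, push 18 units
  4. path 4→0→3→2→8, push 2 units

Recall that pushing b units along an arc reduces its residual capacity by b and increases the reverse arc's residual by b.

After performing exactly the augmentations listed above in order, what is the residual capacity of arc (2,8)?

Residual capacity of (2,8): 13

after path 1 (4→0→3→7→1→6→2→8, push 1): res(2,8)=25
after path 2 (4→3→2→8, push 10): res(2,8)=15
after path 3 (4→5→9→8, push 18): res(2,8)=15
after path 4 (4→0→3→2→8, push 2): res(2,8)=13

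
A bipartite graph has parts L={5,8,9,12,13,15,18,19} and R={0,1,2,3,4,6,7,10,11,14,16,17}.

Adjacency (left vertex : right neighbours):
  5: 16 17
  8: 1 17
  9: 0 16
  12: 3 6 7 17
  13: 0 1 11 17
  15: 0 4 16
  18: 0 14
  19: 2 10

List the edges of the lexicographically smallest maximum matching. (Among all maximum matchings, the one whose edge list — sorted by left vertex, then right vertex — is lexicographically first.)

|M| = 8 (so the lex-smallest maximum matching has 8 edges)
process left vertices in ascending order; for each, take the smallest-labelled available neighbour that still permits 8 edges overall, or leave it unmatched if none does
lex-smallest matching: {5-16, 8-1, 9-0, 12-3, 13-11, 15-4, 18-14, 19-2}

Lex-smallest maximum matching: {(5,16), (8,1), (9,0), (12,3), (13,11), (15,4), (18,14), (19,2)}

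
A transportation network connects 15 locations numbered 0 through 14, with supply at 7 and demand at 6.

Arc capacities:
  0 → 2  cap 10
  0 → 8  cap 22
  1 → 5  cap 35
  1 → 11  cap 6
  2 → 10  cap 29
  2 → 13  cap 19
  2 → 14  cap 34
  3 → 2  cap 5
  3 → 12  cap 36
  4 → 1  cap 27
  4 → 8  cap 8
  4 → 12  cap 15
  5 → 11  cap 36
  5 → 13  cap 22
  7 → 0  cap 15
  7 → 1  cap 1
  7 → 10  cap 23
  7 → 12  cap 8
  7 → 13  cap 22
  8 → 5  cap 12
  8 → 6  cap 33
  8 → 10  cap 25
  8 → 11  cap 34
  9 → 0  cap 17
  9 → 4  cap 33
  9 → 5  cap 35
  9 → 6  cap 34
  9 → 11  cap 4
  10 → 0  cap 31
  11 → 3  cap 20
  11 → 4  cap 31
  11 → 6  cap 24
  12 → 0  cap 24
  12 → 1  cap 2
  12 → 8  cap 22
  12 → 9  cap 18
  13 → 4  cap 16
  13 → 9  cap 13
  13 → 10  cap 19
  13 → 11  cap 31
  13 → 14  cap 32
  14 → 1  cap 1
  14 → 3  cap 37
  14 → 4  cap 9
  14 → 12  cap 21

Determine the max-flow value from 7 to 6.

Maximum flow value: 63

augment #1: 7→0→8→6 bottleneck 15, total now 15
augment #2: 7→1→11→6 bottleneck 1, total now 16
augment #3: 7→12→8→6 bottleneck 8, total now 24
augment #4: 7→13→9→6 bottleneck 13, total now 37
augment #5: 7→13→11→6 bottleneck 9, total now 46
augment #6: 7→10→0→8→6 bottleneck 7, total now 53
augment #7: 7→10→0→2→13→11→6 bottleneck 10, total now 63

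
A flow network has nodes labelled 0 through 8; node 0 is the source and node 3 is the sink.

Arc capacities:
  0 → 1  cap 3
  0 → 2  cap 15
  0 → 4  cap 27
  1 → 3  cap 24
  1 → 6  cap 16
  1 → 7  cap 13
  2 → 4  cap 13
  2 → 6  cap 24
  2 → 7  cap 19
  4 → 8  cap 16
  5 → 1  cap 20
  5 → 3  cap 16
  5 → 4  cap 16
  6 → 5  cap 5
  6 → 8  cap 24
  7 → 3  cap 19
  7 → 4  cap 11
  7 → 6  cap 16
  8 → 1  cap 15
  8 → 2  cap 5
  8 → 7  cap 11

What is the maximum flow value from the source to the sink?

Maximum flow value: 34

augment #1: 0→1→3 bottleneck 3, total now 3
augment #2: 0→2→7→3 bottleneck 15, total now 18
augment #3: 0→4→8→1→3 bottleneck 15, total now 33
augment #4: 0→4→8→7→3 bottleneck 1, total now 34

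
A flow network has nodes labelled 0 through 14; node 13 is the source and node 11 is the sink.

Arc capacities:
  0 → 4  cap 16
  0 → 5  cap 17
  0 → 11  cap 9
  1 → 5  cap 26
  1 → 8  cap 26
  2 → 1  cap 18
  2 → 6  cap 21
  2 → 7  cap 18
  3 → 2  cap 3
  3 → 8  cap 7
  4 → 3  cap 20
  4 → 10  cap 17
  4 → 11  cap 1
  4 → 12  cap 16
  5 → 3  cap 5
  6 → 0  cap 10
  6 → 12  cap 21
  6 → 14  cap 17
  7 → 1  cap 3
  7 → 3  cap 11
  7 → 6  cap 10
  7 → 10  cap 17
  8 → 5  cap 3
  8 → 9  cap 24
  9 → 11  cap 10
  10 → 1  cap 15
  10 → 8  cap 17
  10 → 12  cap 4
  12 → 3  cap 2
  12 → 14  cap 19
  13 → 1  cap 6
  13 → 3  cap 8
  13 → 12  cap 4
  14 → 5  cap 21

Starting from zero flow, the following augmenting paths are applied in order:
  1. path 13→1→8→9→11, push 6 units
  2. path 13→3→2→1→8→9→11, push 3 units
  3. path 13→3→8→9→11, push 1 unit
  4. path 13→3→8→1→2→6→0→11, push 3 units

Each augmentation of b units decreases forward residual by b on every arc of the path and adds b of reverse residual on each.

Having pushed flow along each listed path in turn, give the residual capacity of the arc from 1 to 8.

after path 1 (13→1→8→9→11, push 6): res(1,8)=20
after path 2 (13→3→2→1→8→9→11, push 3): res(1,8)=17
after path 3 (13→3→8→9→11, push 1): res(1,8)=17
after path 4 (13→3→8→1→2→6→0→11, push 3): res(1,8)=20

Residual capacity of (1,8): 20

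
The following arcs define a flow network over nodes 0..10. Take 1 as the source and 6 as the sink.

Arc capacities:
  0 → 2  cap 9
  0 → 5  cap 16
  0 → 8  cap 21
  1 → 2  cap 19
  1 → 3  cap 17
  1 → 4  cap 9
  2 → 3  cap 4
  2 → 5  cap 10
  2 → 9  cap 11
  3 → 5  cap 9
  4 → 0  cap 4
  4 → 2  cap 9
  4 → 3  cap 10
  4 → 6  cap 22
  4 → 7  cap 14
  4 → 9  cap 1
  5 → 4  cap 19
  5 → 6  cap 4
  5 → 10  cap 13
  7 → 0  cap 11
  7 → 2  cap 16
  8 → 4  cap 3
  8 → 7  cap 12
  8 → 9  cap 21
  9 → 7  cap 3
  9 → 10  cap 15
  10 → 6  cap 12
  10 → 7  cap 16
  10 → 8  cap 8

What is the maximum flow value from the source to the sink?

augment #1: 1→4→6 bottleneck 9, total now 9
augment #2: 1→2→5→6 bottleneck 4, total now 13
augment #3: 1→2→5→4→6 bottleneck 6, total now 19
augment #4: 1→2→9→10→6 bottleneck 9, total now 28
augment #5: 1→3→5→4→6 bottleneck 7, total now 35
augment #6: 1→3→5→10→6 bottleneck 2, total now 37

Maximum flow value: 37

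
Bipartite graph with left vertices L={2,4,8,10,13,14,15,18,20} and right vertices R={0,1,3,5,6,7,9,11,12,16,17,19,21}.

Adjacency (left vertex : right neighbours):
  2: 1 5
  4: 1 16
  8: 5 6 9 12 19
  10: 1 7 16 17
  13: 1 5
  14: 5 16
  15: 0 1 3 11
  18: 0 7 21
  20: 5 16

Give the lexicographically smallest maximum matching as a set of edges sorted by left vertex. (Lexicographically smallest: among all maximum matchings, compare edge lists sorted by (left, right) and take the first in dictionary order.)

|M| = 7 (so the lex-smallest maximum matching has 7 edges)
process left vertices in ascending order; for each, take the smallest-labelled available neighbour that still permits 7 edges overall, or leave it unmatched if none does
lex-smallest matching: {2-1, 4-16, 8-6, 10-7, 13-5, 15-0, 18-21}

Lex-smallest maximum matching: {(2,1), (4,16), (8,6), (10,7), (13,5), (15,0), (18,21)}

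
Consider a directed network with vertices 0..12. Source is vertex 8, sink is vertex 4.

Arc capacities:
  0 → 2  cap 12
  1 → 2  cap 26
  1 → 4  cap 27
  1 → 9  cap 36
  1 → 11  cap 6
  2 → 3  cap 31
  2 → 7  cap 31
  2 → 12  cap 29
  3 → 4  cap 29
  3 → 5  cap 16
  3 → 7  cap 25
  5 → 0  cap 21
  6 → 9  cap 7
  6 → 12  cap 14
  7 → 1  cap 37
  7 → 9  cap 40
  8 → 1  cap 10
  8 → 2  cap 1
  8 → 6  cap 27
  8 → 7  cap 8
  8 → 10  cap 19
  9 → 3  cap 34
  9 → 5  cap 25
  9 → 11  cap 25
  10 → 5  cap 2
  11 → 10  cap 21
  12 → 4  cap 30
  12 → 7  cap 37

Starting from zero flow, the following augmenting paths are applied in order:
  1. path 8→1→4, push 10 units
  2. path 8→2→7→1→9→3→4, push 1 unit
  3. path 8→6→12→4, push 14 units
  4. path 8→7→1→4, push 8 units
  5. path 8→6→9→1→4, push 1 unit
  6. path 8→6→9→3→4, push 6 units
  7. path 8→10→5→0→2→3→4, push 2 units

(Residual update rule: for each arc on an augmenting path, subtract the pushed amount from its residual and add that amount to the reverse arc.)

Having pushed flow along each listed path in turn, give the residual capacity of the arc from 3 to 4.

after path 1 (8→1→4, push 10): res(3,4)=29
after path 2 (8→2→7→1→9→3→4, push 1): res(3,4)=28
after path 3 (8→6→12→4, push 14): res(3,4)=28
after path 4 (8→7→1→4, push 8): res(3,4)=28
after path 5 (8→6→9→1→4, push 1): res(3,4)=28
after path 6 (8→6→9→3→4, push 6): res(3,4)=22
after path 7 (8→10→5→0→2→3→4, push 2): res(3,4)=20

Residual capacity of (3,4): 20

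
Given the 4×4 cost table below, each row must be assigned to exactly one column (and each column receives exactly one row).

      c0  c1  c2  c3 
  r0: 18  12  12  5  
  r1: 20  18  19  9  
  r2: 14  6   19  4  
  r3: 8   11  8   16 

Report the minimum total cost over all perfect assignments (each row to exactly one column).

Minimum assignment cost: 35

optimal assignment: row0→col2 (cost 12), row1→col3 (cost 9), row2→col1 (cost 6), row3→col0 (cost 8)
total = 12 + 9 + 6 + 8 = 35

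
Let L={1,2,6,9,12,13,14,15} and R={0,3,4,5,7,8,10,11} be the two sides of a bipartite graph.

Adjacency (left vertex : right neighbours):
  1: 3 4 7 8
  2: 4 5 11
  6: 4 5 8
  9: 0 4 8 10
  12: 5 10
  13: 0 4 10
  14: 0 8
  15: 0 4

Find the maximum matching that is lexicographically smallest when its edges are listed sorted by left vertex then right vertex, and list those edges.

|M| = 7 (so the lex-smallest maximum matching has 7 edges)
process left vertices in ascending order; for each, take the smallest-labelled available neighbour that still permits 7 edges overall, or leave it unmatched if none does
lex-smallest matching: {1-3, 2-11, 6-4, 9-0, 12-5, 13-10, 14-8}

Lex-smallest maximum matching: {(1,3), (2,11), (6,4), (9,0), (12,5), (13,10), (14,8)}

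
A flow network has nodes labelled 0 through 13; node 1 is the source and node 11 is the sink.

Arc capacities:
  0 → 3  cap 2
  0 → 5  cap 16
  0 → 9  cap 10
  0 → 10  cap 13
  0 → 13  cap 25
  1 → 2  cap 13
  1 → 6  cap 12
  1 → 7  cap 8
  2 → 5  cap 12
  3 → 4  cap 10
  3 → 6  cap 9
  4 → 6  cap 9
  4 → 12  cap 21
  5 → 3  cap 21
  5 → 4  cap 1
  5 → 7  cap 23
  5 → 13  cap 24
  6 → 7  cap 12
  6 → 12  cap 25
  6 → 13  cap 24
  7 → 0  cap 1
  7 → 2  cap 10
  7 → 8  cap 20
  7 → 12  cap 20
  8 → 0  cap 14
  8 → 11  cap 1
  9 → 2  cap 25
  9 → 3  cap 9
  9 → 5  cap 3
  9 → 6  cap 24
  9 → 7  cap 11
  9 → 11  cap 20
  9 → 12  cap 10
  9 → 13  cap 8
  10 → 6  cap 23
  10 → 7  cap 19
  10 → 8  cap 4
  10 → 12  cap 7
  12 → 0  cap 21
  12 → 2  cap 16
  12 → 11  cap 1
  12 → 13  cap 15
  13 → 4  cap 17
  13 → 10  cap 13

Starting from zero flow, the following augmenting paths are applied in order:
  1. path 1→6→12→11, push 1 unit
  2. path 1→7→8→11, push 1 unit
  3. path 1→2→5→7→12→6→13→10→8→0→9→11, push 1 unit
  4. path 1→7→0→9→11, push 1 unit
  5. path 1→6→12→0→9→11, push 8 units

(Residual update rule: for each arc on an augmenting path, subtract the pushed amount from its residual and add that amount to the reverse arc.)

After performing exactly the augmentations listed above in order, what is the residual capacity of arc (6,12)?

Residual capacity of (6,12): 17

after path 1 (1→6→12→11, push 1): res(6,12)=24
after path 2 (1→7→8→11, push 1): res(6,12)=24
after path 3 (1→2→5→7→12→6→13→10→8→0→9→11, push 1): res(6,12)=25
after path 4 (1→7→0→9→11, push 1): res(6,12)=25
after path 5 (1→6→12→0→9→11, push 8): res(6,12)=17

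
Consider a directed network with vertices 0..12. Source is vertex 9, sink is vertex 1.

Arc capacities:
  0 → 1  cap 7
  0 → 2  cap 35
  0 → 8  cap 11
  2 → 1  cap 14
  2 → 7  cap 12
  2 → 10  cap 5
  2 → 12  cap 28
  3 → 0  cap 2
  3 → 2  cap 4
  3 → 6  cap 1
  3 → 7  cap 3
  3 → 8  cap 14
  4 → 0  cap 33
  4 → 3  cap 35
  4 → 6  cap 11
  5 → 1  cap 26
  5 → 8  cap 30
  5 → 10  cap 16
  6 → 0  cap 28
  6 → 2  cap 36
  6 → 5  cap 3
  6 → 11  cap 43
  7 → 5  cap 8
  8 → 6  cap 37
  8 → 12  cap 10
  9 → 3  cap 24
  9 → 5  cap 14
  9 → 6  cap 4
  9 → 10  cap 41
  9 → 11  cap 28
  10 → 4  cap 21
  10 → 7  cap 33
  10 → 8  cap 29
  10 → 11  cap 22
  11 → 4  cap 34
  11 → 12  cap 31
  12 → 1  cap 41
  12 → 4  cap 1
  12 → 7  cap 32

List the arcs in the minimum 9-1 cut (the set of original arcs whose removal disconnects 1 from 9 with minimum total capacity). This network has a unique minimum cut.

augment #1: 9→5→1 push 14
augment #2: 9→3→0→1 push 2
augment #3: 9→3→2→1 push 4
augment #4: 9→6→0→1 push 4
augment #5: 9→11→12→1 push 28
augment #6: 9→3→6→0→1 push 1
augment #7: 9→3→7→5→1 push 3
augment #8: 9→3→8→12→1 push 10
augment #9: 9→10→7→5→1 push 5
augment #10: 9→10→11→12→1 push 3
augment #11: 9→3→8→6→2→1 push 4
augment #12: 9→10→4→0→2→1 push 6
augment #13: 9→10→4→6→5→1 push 3
max flow = 87; residual-reachable set from 9 gives S-side
cut edges (S→T): {(0,1), (2,1), (6,5), (7,5), (9,5), (12,1)} total cap 87

Min-cut arcs: {(0,1), (2,1), (6,5), (7,5), (9,5), (12,1)} (total capacity 87)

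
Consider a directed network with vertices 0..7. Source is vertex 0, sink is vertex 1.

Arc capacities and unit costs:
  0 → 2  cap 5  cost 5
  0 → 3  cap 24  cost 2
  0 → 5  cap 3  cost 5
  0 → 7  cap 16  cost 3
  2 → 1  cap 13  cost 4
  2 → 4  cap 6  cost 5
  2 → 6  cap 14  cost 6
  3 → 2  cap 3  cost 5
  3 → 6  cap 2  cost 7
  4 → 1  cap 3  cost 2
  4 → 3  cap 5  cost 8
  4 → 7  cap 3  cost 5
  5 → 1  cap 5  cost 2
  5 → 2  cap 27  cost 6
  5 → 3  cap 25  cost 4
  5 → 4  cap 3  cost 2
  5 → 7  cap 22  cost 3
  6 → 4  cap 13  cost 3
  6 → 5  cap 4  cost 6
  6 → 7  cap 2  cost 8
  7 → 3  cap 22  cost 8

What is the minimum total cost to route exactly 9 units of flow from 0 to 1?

shortest-cost path #1: 0→5→1 push 3 @ unit cost 7 (adds 21)
shortest-cost path #2: 0→2→1 push 5 @ unit cost 9 (adds 45)
shortest-cost path #3: 0→3→2→1 push 1 @ unit cost 11 (adds 11)
total cost = 77

Minimum cost for 9 units: 77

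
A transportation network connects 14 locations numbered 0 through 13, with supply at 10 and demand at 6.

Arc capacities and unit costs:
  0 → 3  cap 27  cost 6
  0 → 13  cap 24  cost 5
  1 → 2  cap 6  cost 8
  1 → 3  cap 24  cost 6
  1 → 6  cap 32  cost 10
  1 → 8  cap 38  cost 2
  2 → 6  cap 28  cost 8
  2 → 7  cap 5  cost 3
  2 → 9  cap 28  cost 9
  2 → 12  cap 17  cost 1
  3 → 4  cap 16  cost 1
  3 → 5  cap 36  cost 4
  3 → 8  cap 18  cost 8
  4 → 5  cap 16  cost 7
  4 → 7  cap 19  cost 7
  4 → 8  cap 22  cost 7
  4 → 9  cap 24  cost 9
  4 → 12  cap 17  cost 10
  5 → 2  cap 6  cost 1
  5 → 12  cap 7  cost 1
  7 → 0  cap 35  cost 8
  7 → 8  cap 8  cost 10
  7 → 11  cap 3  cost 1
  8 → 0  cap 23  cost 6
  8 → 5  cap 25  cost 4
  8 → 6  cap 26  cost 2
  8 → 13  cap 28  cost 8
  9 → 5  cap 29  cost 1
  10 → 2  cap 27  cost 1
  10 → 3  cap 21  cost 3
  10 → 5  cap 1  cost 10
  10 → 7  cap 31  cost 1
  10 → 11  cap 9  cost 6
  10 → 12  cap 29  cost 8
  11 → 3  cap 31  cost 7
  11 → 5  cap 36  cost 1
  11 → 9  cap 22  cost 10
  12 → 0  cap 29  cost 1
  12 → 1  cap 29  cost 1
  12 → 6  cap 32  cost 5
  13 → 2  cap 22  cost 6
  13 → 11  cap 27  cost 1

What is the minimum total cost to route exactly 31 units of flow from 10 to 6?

Minimum cost for 31 units: 249

shortest-cost path #1: 10→2→12→6 push 17 @ unit cost 7 (adds 119)
shortest-cost path #2: 10→2→6 push 10 @ unit cost 9 (adds 90)
shortest-cost path #3: 10→7→11→5→12→6 push 3 @ unit cost 9 (adds 27)
shortest-cost path #4: 10→12→6 push 1 @ unit cost 13 (adds 13)
total cost = 249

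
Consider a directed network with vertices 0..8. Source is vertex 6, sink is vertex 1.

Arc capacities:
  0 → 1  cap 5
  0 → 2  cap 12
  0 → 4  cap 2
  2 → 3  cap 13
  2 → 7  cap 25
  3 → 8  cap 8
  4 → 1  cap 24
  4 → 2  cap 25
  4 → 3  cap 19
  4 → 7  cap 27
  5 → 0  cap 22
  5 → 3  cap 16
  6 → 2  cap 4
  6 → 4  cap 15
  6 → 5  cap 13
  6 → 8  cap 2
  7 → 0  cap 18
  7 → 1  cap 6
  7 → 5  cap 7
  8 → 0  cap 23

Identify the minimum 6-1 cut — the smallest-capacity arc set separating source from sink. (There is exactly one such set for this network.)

Min-cut arcs: {(0,1), (0,4), (6,4), (7,1)} (total capacity 28)

augment #1: 6→4→1 push 15
augment #2: 6→2→7→1 push 4
augment #3: 6→5→0→1 push 5
augment #4: 6→5→0→4→1 push 2
augment #5: 6→5→0→2→7→1 push 2
max flow = 28; residual-reachable set from 6 gives S-side
cut edges (S→T): {(0,1), (0,4), (6,4), (7,1)} total cap 28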